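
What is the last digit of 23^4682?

9

Powers of 3 mod 10 repeat with period 4: 3, 9, 7, 1.
4682 mod 4 = 2, so the last digit matches 3^2 = 9.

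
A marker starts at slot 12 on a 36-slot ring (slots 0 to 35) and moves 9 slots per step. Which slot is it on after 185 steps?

185·9 = 1665.
1665 mod 36 = 9 (since 46·36 = 1656).
(12 + 9) mod 36 = 21.

21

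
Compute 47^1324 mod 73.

Square-and-reduce mod 73: 47^1≡47, 47^2≡19, 47^4≡69, 47^8≡16, 47^16≡37, 47^32≡55, 47^64≡32, 47^128≡2, 47^256≡4, 47^512≡16, 47^1024≡37.
Since 1324 = 4 + 8 + 32 + 256 + 1024 in binary, 47^1324 ≡ 69·16·55·4·37 ≡ 41 (mod 73).

41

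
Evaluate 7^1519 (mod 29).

Successive squares of 7 mod 29: 7^1≡7, 7^2≡20, 7^4≡23, 7^8≡7, 7^16≡20, 7^32≡23, 7^64≡7, 7^128≡20, 7^256≡23, 7^512≡7, 7^1024≡20.
Since 1519 = 1 + 2 + 4 + 8 + 32 + 64 + 128 + 256 + 1024 in binary, 7^1519 ≡ 7·20·23·7·23·7·20·23·20 ≡ 1 (mod 29).

1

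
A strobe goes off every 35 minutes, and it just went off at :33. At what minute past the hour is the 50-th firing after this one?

43

50·35 = 1750.
Dividing 1750 by 60 gives quotient 29 and remainder 10.
(33 + 10) mod 60 = 43.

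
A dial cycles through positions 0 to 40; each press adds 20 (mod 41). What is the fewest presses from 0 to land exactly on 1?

39

41 = 2·20 + 1
20 = 20·1 + 0
Back-substituting gives 20·39 ≡ 1 (mod 41).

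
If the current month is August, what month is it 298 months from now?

June

298 − 24·12 = 10, so 298 ≡ 10 (mod 12).
August + 10 months → June.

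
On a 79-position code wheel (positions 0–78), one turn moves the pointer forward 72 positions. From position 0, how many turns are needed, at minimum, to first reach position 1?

45

79 = 1·72 + 7
72 = 10·7 + 2
7 = 3·2 + 1
2 = 2·1 + 0
Back-substituting gives 72·45 ≡ 1 (mod 79).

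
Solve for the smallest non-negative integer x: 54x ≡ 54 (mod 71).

The inverse of 54 mod 71 is 25 (since 54·25 = 1350 ≡ 1).
Multiplying both sides by 25: x ≡ 25·54 = 1350 ≡ 1 (mod 71).
Check: 54·1 = 54 = 0·71 + 54.

1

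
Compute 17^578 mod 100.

9

Successive squares of 17 mod 100: 17^1≡17, 17^2≡89, 17^4≡21, 17^8≡41, 17^16≡81, 17^32≡61, 17^64≡21, 17^128≡41, 17^256≡81, 17^512≡61.
578 = 2 + 64 + 512, so 17^578 ≡ 89·21·61 ≡ 9 (mod 100).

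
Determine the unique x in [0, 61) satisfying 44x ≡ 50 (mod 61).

15

44⁻¹ ≡ 43 (mod 61) because 44·43 = 1892 = 31·61 + 1.
So x ≡ 43·50 = 2150 ≡ 15 (mod 61).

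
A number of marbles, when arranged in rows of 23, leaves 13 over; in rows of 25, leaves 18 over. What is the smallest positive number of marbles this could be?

243

x ≡ 13 (mod 23) gives x ∈ {13, 36, 59, 82, 105, 128, 151, 174, …}.
The first of these with x mod 25 = 18 is 243.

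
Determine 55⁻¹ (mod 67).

67 = 1·55 + 12
55 = 4·12 + 7
12 = 1·7 + 5
7 = 1·5 + 2
5 = 2·2 + 1
2 = 2·1 + 0
Back-substituting gives 55·39 ≡ 1 (mod 67).

39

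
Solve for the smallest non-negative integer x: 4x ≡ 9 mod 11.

5

The inverse of 4 mod 11 is 3 (since 4·3 = 12 ≡ 1).
Multiplying both sides by 3: x ≡ 3·9 = 27 ≡ 5 (mod 11).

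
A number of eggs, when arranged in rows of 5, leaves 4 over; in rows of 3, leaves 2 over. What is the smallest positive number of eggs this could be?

Since 3·2 ≡ 1 (mod 5), take x = 2 + 3·((4−2)·2 mod 5) = 2 + 3·4 = 14.
Check: 14 mod 5 = 4, 14 mod 3 = 2.

14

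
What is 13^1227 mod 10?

Last digits of 3^n: 3, 9, 7, 1 (period 4).
1227 leaves remainder 3 on division by 4, so 13^1227 ends in 7.

7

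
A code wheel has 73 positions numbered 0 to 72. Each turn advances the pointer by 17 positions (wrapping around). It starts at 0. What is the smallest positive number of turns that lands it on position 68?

4

17⁻¹ ≡ 43 (mod 73) because 17·43 = 731 = 10·73 + 1.
Multiplying both sides by 43: x ≡ 43·68 = 2924 ≡ 4 (mod 73).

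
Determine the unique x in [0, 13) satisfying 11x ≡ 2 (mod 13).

12

11⁻¹ ≡ 6 (mod 13) because 11·6 = 66 = 5·13 + 1.
Multiplying both sides by 6: x ≡ 6·2 = 12 ≡ 12 (mod 13).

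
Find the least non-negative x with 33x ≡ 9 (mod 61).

28

The inverse of 33 mod 61 is 37 (since 33·37 = 1221 ≡ 1).
Multiplying both sides by 37: x ≡ 37·9 = 333 ≡ 28 (mod 61).
Check: 33·28 = 924 = 15·61 + 9.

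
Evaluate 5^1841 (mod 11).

Square-and-reduce mod 11: 5^1≡5, 5^2≡3, 5^4≡9, 5^8≡4, 5^16≡5, 5^32≡3, 5^64≡9, 5^128≡4, 5^256≡5, 5^512≡3, 5^1024≡9.
1841 = 1 + 16 + 32 + 256 + 512 + 1024, so 5^1841 ≡ 5·5·3·5·3·9 ≡ 5 (mod 11).

5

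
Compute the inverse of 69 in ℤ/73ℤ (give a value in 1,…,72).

69·18 = 1242 = 17·73 + 1, so 69⁻¹ ≡ 18 (mod 73).

18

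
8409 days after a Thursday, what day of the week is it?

Dividing 8409 by 7 gives quotient 1201 and remainder 2.
Thursday + 2 days → Saturday.

Saturday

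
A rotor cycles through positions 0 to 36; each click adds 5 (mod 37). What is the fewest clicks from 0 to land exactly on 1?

5·15 = 75 = 2·37 + 1, so 5⁻¹ ≡ 15 (mod 37).

15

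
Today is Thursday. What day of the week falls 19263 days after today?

Wednesday

19263 = 2751·7 + 6, so 19263 mod 7 = 6.
Thursday + 6 days → Wednesday.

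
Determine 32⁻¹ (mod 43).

39

43 = 1·32 + 11
32 = 2·11 + 10
11 = 1·10 + 1
10 = 10·1 + 0
Back-substituting gives 32·39 ≡ 1 (mod 43).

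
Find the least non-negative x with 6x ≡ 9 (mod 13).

The inverse of 6 mod 13 is 11 (since 6·11 = 66 ≡ 1).
So x ≡ 11·9 = 99 ≡ 8 (mod 13).
Check: 6·8 = 48 = 3·13 + 9.

8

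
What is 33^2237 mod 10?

Powers of 3 mod 10 repeat with period 4: 3, 9, 7, 1.
2237 leaves remainder 1 on division by 4, so 33^2237 ends in 3.

3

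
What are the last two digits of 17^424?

Square-and-reduce mod 100: 17^1≡17, 17^2≡89, 17^4≡21, 17^8≡41, 17^16≡81, 17^32≡61, 17^64≡21, 17^128≡41, 17^256≡81.
424 = 8 + 32 + 128 + 256, so 17^424 ≡ 41·61·41·81 ≡ 21 (mod 100).

21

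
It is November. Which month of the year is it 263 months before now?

December

263 = 21·12 + 11, so 263 mod 12 = 11.
November − 11 months → December.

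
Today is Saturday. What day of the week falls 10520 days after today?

10520 = 1502·7 + 6, so 10520 mod 7 = 6.
Saturday + 6 days → Friday.

Friday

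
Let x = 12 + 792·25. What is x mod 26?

792·25 = 19800.
19800 = 761·26 + 14, so 19800 mod 26 = 14.
(12 + 14) mod 26 = 0.

0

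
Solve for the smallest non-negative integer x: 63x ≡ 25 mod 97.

82

63⁻¹ ≡ 77 (mod 97) because 63·77 = 4851 = 50·97 + 1.
Multiplying both sides by 77: x ≡ 77·25 = 1925 ≡ 82 (mod 97).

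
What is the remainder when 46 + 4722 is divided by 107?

4722 − 44·107 = 14, so 4722 ≡ 14 (mod 107).
(46 + 14) mod 107 = 60.

60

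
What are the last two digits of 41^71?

41

Successive squares of 41 mod 100: 41^1≡41, 41^2≡81, 41^4≡61, 41^8≡21, 41^16≡41, 41^32≡81, 41^64≡61.
Since 71 = 1 + 2 + 4 + 64 in binary, 41^71 ≡ 41·81·61·61 ≡ 41 (mod 100).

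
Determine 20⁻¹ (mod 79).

4

20·4 = 80 = 1·79 + 1, so 20⁻¹ ≡ 4 (mod 79).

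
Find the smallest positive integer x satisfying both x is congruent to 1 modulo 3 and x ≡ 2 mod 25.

x ≡ 1 (mod 3) gives x ∈ {1, 4, 7, 10, 13, 16, 19, 22, …}.
The first of these with x mod 25 = 2 is 52.

52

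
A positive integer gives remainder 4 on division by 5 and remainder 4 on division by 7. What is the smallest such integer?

Since 7·3 ≡ 1 (mod 5), take x = 4 + 7·((4−4)·3 mod 5) = 4 + 7·0 = 4.
Check: 4 mod 5 = 4, 4 mod 7 = 4.

4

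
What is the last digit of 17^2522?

Powers of 7 mod 10 repeat with period 4: 7, 9, 3, 1.
2522 leaves remainder 2 on division by 4, so 17^2522 ends in 9.

9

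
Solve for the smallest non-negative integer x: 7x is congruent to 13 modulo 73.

54

7⁻¹ ≡ 21 (mod 73) because 7·21 = 147 = 2·73 + 1.
So x ≡ 21·13 = 273 ≡ 54 (mod 73).
Check: 7·54 = 378 = 5·73 + 13.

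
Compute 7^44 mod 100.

By repeated squaring mod 100: 7^1≡7, 7^2≡49, 7^4≡1, 7^8≡1, 7^16≡1, 7^32≡1.
44 = 4 + 8 + 32, so 7^44 ≡ 1·1·1 ≡ 1 (mod 100).

1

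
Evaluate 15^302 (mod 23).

16

Successive squares of 15 mod 23: 15^1≡15, 15^2≡18, 15^4≡2, 15^8≡4, 15^16≡16, 15^32≡3, 15^64≡9, 15^128≡12, 15^256≡6.
Since 302 = 2 + 4 + 8 + 32 + 256 in binary, 15^302 ≡ 18·2·4·3·6 ≡ 16 (mod 23).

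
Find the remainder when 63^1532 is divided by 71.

60

Successive squares of 63 mod 71: 63^1≡63, 63^2≡64, 63^4≡49, 63^8≡58, 63^16≡27, 63^32≡19, 63^64≡6, 63^128≡36, 63^256≡18, 63^512≡40, 63^1024≡38.
1532 = 4 + 8 + 16 + 32 + 64 + 128 + 256 + 1024, so 63^1532 ≡ 49·58·27·19·6·36·18·38 ≡ 60 (mod 71).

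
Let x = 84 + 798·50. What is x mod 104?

48

798·50 = 39900.
39900 − 383·104 = 68, so 39900 ≡ 68 (mod 104).
(84 + 68) mod 104 = 48.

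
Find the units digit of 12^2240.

6

Powers of 2 mod 10 repeat with period 4: 2, 4, 8, 6.
2240 leaves remainder 0 on division by 4, so 12^2240 ends in 6.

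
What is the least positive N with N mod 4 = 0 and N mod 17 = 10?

44

x ≡ 0 (mod 4) gives x ∈ {0, 4, 8, 12, 16, 20, 24, 28, …}.
The first of these with x mod 17 = 10 is 44.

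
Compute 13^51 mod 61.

By repeated squaring mod 61: 13^1≡13, 13^2≡47, 13^4≡13, 13^8≡47, 13^16≡13, 13^32≡47.
Since 51 = 1 + 2 + 16 + 32 in binary, 13^51 ≡ 13·47·13·47 ≡ 1 (mod 61).

1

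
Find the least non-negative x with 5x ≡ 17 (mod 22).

21

5⁻¹ ≡ 9 (mod 22) because 5·9 = 45 = 2·22 + 1.
So x ≡ 9·17 = 153 ≡ 21 (mod 22).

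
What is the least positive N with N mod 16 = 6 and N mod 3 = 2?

x ≡ 2 (mod 3) gives x ∈ {2, 5, 8, 11, 14, 17, 20, 23, …}.
The first of these with x mod 16 = 6 is 38.

38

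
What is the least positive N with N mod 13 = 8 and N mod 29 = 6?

151

x ≡ 8 (mod 13) gives x ∈ {8, 21, 34, 47, 60, 73, 86, 99, …}.
The first of these with x mod 29 = 6 is 151.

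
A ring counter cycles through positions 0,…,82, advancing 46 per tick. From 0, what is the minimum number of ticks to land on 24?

The inverse of 46 mod 83 is 74 (since 46·74 = 3404 ≡ 1).
So x ≡ 74·24 = 1776 ≡ 33 (mod 83).
Check: 46·33 = 1518 = 18·83 + 24.

33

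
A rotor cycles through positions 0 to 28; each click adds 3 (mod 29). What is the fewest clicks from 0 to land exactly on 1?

29 = 9·3 + 2
3 = 1·2 + 1
2 = 2·1 + 0
Back-substituting gives 3·10 ≡ 1 (mod 29).

10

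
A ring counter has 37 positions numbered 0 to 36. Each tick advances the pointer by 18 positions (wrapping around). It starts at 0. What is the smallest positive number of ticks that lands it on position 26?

22

18⁻¹ ≡ 35 (mod 37) because 18·35 = 630 = 17·37 + 1.
Multiplying both sides by 35: x ≡ 35·26 = 910 ≡ 22 (mod 37).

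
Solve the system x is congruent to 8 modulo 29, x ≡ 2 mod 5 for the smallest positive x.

x ≡ 2 (mod 5) gives x ∈ {2, 7, 12, 17, 22, 27, 32, 37}.
The first of these with x mod 29 = 8 is 37.

37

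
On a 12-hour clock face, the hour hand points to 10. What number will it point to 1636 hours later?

2

1636 = 136·12 + 4, so 1636 mod 12 = 4.
10 + 4 → 2 on a 12-hour dial.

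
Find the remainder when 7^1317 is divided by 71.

33

By repeated squaring mod 71: 7^1≡7, 7^2≡49, 7^4≡58, 7^8≡27, 7^16≡19, 7^32≡6, 7^64≡36, 7^128≡18, 7^256≡40, 7^512≡38, 7^1024≡24.
Since 1317 = 1 + 4 + 32 + 256 + 1024 in binary, 7^1317 ≡ 7·58·6·40·24 ≡ 33 (mod 71).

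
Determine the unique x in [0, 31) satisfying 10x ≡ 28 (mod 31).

10⁻¹ ≡ 28 (mod 31) because 10·28 = 280 = 9·31 + 1.
Multiplying both sides by 28: x ≡ 28·28 = 784 ≡ 9 (mod 31).
Check: 10·9 = 90 = 2·31 + 28.

9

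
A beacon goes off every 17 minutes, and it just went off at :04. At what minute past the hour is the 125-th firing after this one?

125·17 = 2125.
Dividing 2125 by 60 gives quotient 35 and remainder 25.
(4 + 25) mod 60 = 29.

29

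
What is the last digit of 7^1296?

Powers of 7 mod 10 repeat with period 4: 7, 9, 3, 1.
1296 mod 4 = 0, so the last digit matches 7^4 = 1.

1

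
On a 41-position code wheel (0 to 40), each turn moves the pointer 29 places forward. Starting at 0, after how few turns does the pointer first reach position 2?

29⁻¹ ≡ 17 (mod 41) because 29·17 = 493 = 12·41 + 1.
Multiplying both sides by 17: x ≡ 17·2 = 34 ≡ 34 (mod 41).

34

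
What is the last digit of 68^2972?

6

The units digit of 68^n cycles with period 4: 8, 4, 2, 6, …
2972 leaves remainder 0 on division by 4, so 68^2972 ends in 6.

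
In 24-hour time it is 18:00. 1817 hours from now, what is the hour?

1817 = 75·24 + 17, so 1817 mod 24 = 17.
(18 + 17) mod 24 = 11.

11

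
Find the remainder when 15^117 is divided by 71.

8

Successive squares of 15 mod 71: 15^1≡15, 15^2≡12, 15^4≡2, 15^8≡4, 15^16≡16, 15^32≡43, 15^64≡3.
Since 117 = 1 + 4 + 16 + 32 + 64 in binary, 15^117 ≡ 15·2·16·43·3 ≡ 8 (mod 71).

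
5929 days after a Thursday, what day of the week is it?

5929 − 847·7 = 0, so 5929 ≡ 0 (mod 7).
Thursday + 0 days → Thursday.

Thursday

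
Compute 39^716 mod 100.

61

Successive squares of 39 mod 100: 39^1≡39, 39^2≡21, 39^4≡41, 39^8≡81, 39^16≡61, 39^32≡21, 39^64≡41, 39^128≡81, 39^256≡61, 39^512≡21.
716 = 4 + 8 + 64 + 128 + 512, so 39^716 ≡ 41·81·41·81·21 ≡ 61 (mod 100).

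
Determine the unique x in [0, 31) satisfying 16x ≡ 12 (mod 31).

24

The inverse of 16 mod 31 is 2 (since 16·2 = 32 ≡ 1).
Multiplying both sides by 2: x ≡ 2·12 = 24 ≡ 24 (mod 31).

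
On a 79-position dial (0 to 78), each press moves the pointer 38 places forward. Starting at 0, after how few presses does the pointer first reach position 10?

The inverse of 38 mod 79 is 52 (since 38·52 = 1976 ≡ 1).
So x ≡ 52·10 = 520 ≡ 46 (mod 79).

46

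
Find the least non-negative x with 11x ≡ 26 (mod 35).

31

The inverse of 11 mod 35 is 16 (since 11·16 = 176 ≡ 1).
So x ≡ 16·26 = 416 ≡ 31 (mod 35).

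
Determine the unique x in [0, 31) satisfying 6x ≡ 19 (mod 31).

29

The inverse of 6 mod 31 is 26 (since 6·26 = 156 ≡ 1).
Multiplying both sides by 26: x ≡ 26·19 = 494 ≡ 29 (mod 31).
Check: 6·29 = 174 = 5·31 + 19.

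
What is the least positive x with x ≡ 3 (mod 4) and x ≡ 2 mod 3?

11

x ≡ 2 (mod 3) gives x ∈ {2, 5, 8, 11}.
The first of these with x mod 4 = 3 is 11.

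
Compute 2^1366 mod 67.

Successive squares of 2 mod 67: 2^1≡2, 2^2≡4, 2^4≡16, 2^8≡55, 2^16≡10, 2^32≡33, 2^64≡17, 2^128≡21, 2^256≡39, 2^512≡47, 2^1024≡65.
1366 = 2 + 4 + 16 + 64 + 256 + 1024, so 2^1366 ≡ 4·16·10·17·39·65 ≡ 49 (mod 67).

49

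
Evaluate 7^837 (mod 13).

Square-and-reduce mod 13: 7^1≡7, 7^2≡10, 7^4≡9, 7^8≡3, 7^16≡9, 7^32≡3, 7^64≡9, 7^128≡3, 7^256≡9, 7^512≡3.
Since 837 = 1 + 4 + 64 + 256 + 512 in binary, 7^837 ≡ 7·9·9·9·3 ≡ 8 (mod 13).

8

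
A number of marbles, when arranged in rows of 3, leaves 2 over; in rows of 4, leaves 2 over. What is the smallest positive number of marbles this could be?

2

Since 4·1 ≡ 1 (mod 3), take x = 2 + 4·((2−2)·1 mod 3) = 2 + 4·0 = 2.
Check: 2 mod 3 = 2, 2 mod 4 = 2.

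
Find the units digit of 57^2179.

The units digit of 57^n cycles with period 4: 7, 9, 3, 1, …
2179 leaves remainder 3 on division by 4, so 57^2179 ends in 3.

3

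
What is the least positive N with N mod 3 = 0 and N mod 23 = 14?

60

x ≡ 0 (mod 3) gives x ∈ {0, 3, 6, 9, 12, 15, 18, 21, …}.
The first of these with x mod 23 = 14 is 60.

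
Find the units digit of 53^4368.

The units digit of 53^n cycles with period 4: 3, 9, 7, 1, …
4368 mod 4 = 0, so the last digit matches 3^4 = 1.

1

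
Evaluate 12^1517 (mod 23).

Successive squares of 12 mod 23: 12^1≡12, 12^2≡6, 12^4≡13, 12^8≡8, 12^16≡18, 12^32≡2, 12^64≡4, 12^128≡16, 12^256≡3, 12^512≡9, 12^1024≡12.
Since 1517 = 1 + 4 + 8 + 32 + 64 + 128 + 256 + 1024 in binary, 12^1517 ≡ 12·13·8·2·4·16·3·12 ≡ 2 (mod 23).

2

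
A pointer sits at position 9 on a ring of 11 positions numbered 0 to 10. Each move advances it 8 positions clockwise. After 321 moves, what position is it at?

321·8 = 2568.
2568 − 233·11 = 5, so 2568 ≡ 5 (mod 11).
(9 + 5) mod 11 = 3.

3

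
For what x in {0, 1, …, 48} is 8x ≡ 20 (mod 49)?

27

8⁻¹ ≡ 43 (mod 49) because 8·43 = 344 = 7·49 + 1.
Multiplying both sides by 43: x ≡ 43·20 = 860 ≡ 27 (mod 49).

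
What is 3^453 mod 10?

The units digit of 3^n cycles with period 4: 3, 9, 7, 1, …
453 mod 4 = 1, so the last digit matches 3^1 = 3.

3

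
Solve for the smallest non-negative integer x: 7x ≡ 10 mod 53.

9

7⁻¹ ≡ 38 (mod 53) because 7·38 = 266 = 5·53 + 1.
Multiplying both sides by 38: x ≡ 38·10 = 380 ≡ 9 (mod 53).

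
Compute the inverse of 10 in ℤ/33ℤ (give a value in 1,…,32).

33 = 3·10 + 3
10 = 3·3 + 1
3 = 3·1 + 0
Back-substituting gives 10·10 ≡ 1 (mod 33).

10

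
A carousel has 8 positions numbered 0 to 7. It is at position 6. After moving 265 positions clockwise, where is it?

7

265 mod 8 = 1 (since 33·8 = 264).
(6 + 1) mod 8 = 7.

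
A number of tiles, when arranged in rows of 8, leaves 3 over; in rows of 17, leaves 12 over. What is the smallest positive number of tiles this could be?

x ≡ 3 (mod 8) gives x ∈ {3, 11, 19, 27, 35, 43, 51, 59, …}.
The first of these with x mod 17 = 12 is 131.

131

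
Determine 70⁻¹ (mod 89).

70·14 = 980 = 11·89 + 1, so 70⁻¹ ≡ 14 (mod 89).

14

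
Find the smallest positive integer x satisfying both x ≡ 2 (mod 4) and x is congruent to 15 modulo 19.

x ≡ 2 (mod 4) gives x ∈ {2, 6, 10, 14, 18, 22, 26, 30, …}.
The first of these with x mod 19 = 15 is 34.

34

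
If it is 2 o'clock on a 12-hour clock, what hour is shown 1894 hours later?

12

1894 mod 12 = 10 (since 157·12 = 1884).
2 + 10 → 12 on a 12-hour dial.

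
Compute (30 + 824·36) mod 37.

20

824·36 = 29664.
29664 − 801·37 = 27, so 29664 ≡ 27 (mod 37).
(30 + 27) mod 37 = 20.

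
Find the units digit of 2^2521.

2

Last digits of 2^n: 2, 4, 8, 6 (period 4).
2521 mod 4 = 1, so the last digit matches 2^1 = 2.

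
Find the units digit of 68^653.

Powers of 8 mod 10 repeat with period 4: 8, 4, 2, 6.
653 mod 4 = 1, so the last digit matches 8^1 = 8.

8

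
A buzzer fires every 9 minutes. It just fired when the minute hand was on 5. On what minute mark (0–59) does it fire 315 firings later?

315·9 = 2835.
2835 − 47·60 = 15, so 2835 ≡ 15 (mod 60).
(5 + 15) mod 60 = 20.

20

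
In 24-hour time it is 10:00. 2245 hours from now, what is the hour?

23

Dividing 2245 by 24 gives quotient 93 and remainder 13.
(10 + 13) mod 24 = 23.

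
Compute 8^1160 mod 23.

16

By repeated squaring mod 23: 8^1≡8, 8^2≡18, 8^4≡2, 8^8≡4, 8^16≡16, 8^32≡3, 8^64≡9, 8^128≡12, 8^256≡6, 8^512≡13, 8^1024≡8.
1160 = 8 + 128 + 1024, so 8^1160 ≡ 4·12·8 ≡ 16 (mod 23).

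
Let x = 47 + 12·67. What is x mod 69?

23

12·67 = 804.
Dividing 804 by 69 gives quotient 11 and remainder 45.
(47 + 45) mod 69 = 23.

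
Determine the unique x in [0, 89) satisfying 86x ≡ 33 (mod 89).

The inverse of 86 mod 89 is 59 (since 86·59 = 5074 ≡ 1).
Multiplying both sides by 59: x ≡ 59·33 = 1947 ≡ 78 (mod 89).
Check: 86·78 = 6708 = 75·89 + 33.

78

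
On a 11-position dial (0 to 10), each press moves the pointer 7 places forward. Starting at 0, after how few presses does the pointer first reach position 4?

7⁻¹ ≡ 8 (mod 11) because 7·8 = 56 = 5·11 + 1.
Multiplying both sides by 8: x ≡ 8·4 = 32 ≡ 10 (mod 11).
Check: 7·10 = 70 = 6·11 + 4.

10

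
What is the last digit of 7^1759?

Last digits of 7^n: 7, 9, 3, 1 (period 4).
1759 leaves remainder 3 on division by 4, so 7^1759 ends in 3.

3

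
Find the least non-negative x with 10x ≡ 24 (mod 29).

14

The inverse of 10 mod 29 is 3 (since 10·3 = 30 ≡ 1).
So x ≡ 3·24 = 72 ≡ 14 (mod 29).
Check: 10·14 = 140 = 4·29 + 24.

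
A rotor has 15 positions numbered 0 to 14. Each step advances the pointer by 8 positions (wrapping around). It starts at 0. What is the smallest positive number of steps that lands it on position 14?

13

The inverse of 8 mod 15 is 2 (since 8·2 = 16 ≡ 1).
Multiplying both sides by 2: x ≡ 2·14 = 28 ≡ 13 (mod 15).
Check: 8·13 = 104 = 6·15 + 14.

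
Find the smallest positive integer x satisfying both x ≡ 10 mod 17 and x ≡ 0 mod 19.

x ≡ 10 (mod 17) gives x ∈ {10, 27, 44, 61, 78, 95}.
The first of these with x mod 19 = 0 is 95.

95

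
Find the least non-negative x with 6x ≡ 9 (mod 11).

7

6⁻¹ ≡ 2 (mod 11) because 6·2 = 12 = 1·11 + 1.
So x ≡ 2·9 = 18 ≡ 7 (mod 11).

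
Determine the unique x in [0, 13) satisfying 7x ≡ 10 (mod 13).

The inverse of 7 mod 13 is 2 (since 7·2 = 14 ≡ 1).
Multiplying both sides by 2: x ≡ 2·10 = 20 ≡ 7 (mod 13).
Check: 7·7 = 49 = 3·13 + 10.

7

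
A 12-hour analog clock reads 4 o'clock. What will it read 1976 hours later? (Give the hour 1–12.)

1976 − 164·12 = 8, so 1976 ≡ 8 (mod 12).
4 + 8 → 12 on a 12-hour dial.

12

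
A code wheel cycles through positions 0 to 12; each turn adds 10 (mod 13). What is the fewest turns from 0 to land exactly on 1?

4

13 = 1·10 + 3
10 = 3·3 + 1
3 = 3·1 + 0
Back-substituting gives 10·4 ≡ 1 (mod 13).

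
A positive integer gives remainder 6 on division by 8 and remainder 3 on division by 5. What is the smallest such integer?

x ≡ 3 (mod 5) gives x ∈ {3, 8, 13, 18, 23, 28, 33, 38}.
The first of these with x mod 8 = 6 is 38.

38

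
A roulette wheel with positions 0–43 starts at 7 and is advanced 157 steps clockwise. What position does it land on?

32

Dividing 157 by 44 gives quotient 3 and remainder 25.
(7 + 25) mod 44 = 32.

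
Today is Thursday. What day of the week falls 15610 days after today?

Dividing 15610 by 7 gives quotient 2230 and remainder 0.
Thursday + 0 days → Thursday.

Thursday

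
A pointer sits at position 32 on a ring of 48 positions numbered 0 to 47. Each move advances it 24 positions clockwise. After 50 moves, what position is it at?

50·24 = 1200.
1200 − 25·48 = 0, so 1200 ≡ 0 (mod 48).
(32 + 0) mod 48 = 32.

32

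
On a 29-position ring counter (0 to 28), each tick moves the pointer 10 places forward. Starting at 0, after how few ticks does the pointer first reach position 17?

22

10⁻¹ ≡ 3 (mod 29) because 10·3 = 30 = 1·29 + 1.
Multiplying both sides by 3: x ≡ 3·17 = 51 ≡ 22 (mod 29).
Check: 10·22 = 220 = 7·29 + 17.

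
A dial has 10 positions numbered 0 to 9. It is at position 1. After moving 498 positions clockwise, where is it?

9

498 mod 10 = 8 (since 49·10 = 490).
(1 + 8) mod 10 = 9.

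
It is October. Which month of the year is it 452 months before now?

February

452 = 37·12 + 8, so 452 mod 12 = 8.
October − 8 months → February.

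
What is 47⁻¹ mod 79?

37

79 = 1·47 + 32
47 = 1·32 + 15
32 = 2·15 + 2
15 = 7·2 + 1
2 = 2·1 + 0
Back-substituting gives 47·37 ≡ 1 (mod 79).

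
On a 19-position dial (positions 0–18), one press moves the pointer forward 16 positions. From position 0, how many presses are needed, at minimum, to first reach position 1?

19 = 1·16 + 3
16 = 5·3 + 1
3 = 3·1 + 0
Back-substituting gives 16·6 ≡ 1 (mod 19).

6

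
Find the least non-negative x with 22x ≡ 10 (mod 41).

22⁻¹ ≡ 28 (mod 41) because 22·28 = 616 = 15·41 + 1.
So x ≡ 28·10 = 280 ≡ 34 (mod 41).

34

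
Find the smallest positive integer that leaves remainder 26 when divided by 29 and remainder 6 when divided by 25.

x ≡ 6 (mod 25) gives x ∈ {6, 31, 56, 81, 106, 131, 156, 181, …}.
The first of these with x mod 29 = 26 is 606.

606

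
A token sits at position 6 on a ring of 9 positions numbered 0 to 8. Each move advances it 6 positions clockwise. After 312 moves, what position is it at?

6

312·6 = 1872.
1872 mod 9 = 0 (since 208·9 = 1872).
(6 + 0) mod 9 = 6.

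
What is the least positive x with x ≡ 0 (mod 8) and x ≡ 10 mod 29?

x ≡ 0 (mod 8) gives x ∈ {0, 8, 16, 24, 32, 40, 48, 56, …}.
The first of these with x mod 29 = 10 is 184.

184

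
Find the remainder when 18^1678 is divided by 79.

18

Square-and-reduce mod 79: 18^1≡18, 18^2≡8, 18^4≡64, 18^8≡67, 18^16≡65, 18^32≡38, 18^64≡22, 18^128≡10, 18^256≡21, 18^512≡46, 18^1024≡62.
1678 = 2 + 4 + 8 + 128 + 512 + 1024, so 18^1678 ≡ 8·64·67·10·46·62 ≡ 18 (mod 79).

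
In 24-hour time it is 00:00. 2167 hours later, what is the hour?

7

2167 − 90·24 = 7, so 2167 ≡ 7 (mod 24).
(0 + 7) mod 24 = 7.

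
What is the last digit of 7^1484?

The units digit of 7^n cycles with period 4: 7, 9, 3, 1, …
1484 mod 4 = 0, so the last digit matches 7^4 = 1.

1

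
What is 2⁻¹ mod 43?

43 = 21·2 + 1
2 = 2·1 + 0
Back-substituting gives 2·22 ≡ 1 (mod 43).

22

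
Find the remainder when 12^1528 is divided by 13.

By repeated squaring mod 13: 12^1≡12, 12^2≡1, 12^4≡1, 12^8≡1, 12^16≡1, 12^32≡1, 12^64≡1, 12^128≡1, 12^256≡1, 12^512≡1, 12^1024≡1.
1528 = 8 + 16 + 32 + 64 + 128 + 256 + 1024, so 12^1528 ≡ 1·1·1·1·1·1·1 ≡ 1 (mod 13).

1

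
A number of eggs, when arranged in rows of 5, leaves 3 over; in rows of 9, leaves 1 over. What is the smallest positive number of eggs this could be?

Since 9·4 ≡ 1 (mod 5), take x = 1 + 9·((3−1)·4 mod 5) = 1 + 9·3 = 28.
Check: 28 mod 5 = 3, 28 mod 9 = 1.

28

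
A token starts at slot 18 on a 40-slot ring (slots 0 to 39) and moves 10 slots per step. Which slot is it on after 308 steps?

308·10 = 3080.
3080 − 77·40 = 0, so 3080 ≡ 0 (mod 40).
(18 + 0) mod 40 = 18.

18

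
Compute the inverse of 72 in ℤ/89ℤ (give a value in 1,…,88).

72·68 = 4896 = 55·89 + 1, so 72⁻¹ ≡ 68 (mod 89).

68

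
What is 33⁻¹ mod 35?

17

35 = 1·33 + 2
33 = 16·2 + 1
2 = 2·1 + 0
Back-substituting gives 33·17 ≡ 1 (mod 35).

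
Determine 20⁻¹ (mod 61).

61 = 3·20 + 1
20 = 20·1 + 0
Back-substituting gives 20·58 ≡ 1 (mod 61).

58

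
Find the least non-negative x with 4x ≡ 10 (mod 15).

10

4⁻¹ ≡ 4 (mod 15) because 4·4 = 16 = 1·15 + 1.
Multiplying both sides by 4: x ≡ 4·10 = 40 ≡ 10 (mod 15).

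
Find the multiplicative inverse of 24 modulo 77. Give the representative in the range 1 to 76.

24·61 = 1464 = 19·77 + 1, so 24⁻¹ ≡ 61 (mod 77).

61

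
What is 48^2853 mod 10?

The units digit of 48^n cycles with period 4: 8, 4, 2, 6, …
2853 mod 4 = 1, so the last digit matches 8^1 = 8.

8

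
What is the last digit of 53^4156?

The units digit of 53^n cycles with period 4: 3, 9, 7, 1, …
4156 mod 4 = 0, so the last digit matches 3^4 = 1.

1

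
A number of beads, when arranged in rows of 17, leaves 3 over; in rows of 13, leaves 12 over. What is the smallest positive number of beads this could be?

207

Since 13·4 ≡ 1 (mod 17), take x = 12 + 13·((3−12)·4 mod 17) = 12 + 13·15 = 207.
Check: 207 mod 17 = 3, 207 mod 13 = 12.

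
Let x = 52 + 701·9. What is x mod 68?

37

701·9 = 6309.
6309 − 92·68 = 53, so 6309 ≡ 53 (mod 68).
(52 + 53) mod 68 = 37.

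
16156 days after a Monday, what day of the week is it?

16156 mod 7 = 0 (since 2308·7 = 16156).
Monday + 0 days → Monday.

Monday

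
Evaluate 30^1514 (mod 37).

Successive squares of 30 mod 37: 30^1≡30, 30^2≡12, 30^4≡33, 30^8≡16, 30^16≡34, 30^32≡9, 30^64≡7, 30^128≡12, 30^256≡33, 30^512≡16, 30^1024≡34.
Since 1514 = 2 + 8 + 32 + 64 + 128 + 256 + 1024 in binary, 30^1514 ≡ 12·16·9·7·12·33·34 ≡ 12 (mod 37).

12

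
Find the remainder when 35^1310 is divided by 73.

71

Square-and-reduce mod 73: 35^1≡35, 35^2≡57, 35^4≡37, 35^8≡55, 35^16≡32, 35^32≡2, 35^64≡4, 35^128≡16, 35^256≡37, 35^512≡55, 35^1024≡32.
1310 = 2 + 4 + 8 + 16 + 256 + 1024, so 35^1310 ≡ 57·37·55·32·37·32 ≡ 71 (mod 73).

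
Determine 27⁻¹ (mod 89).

89 = 3·27 + 8
27 = 3·8 + 3
8 = 2·3 + 2
3 = 1·2 + 1
2 = 2·1 + 0
Back-substituting gives 27·33 ≡ 1 (mod 89).

33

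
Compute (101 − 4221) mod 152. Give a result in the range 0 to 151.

Dividing 4221 by 152 gives quotient 27 and remainder 117.
(101 − 117) mod 152 = 136.

136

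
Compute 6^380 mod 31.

5

Successive squares of 6 mod 31: 6^1≡6, 6^2≡5, 6^4≡25, 6^8≡5, 6^16≡25, 6^32≡5, 6^64≡25, 6^128≡5, 6^256≡25.
380 = 4 + 8 + 16 + 32 + 64 + 256, so 6^380 ≡ 25·5·25·5·25·25 ≡ 5 (mod 31).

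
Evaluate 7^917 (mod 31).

Square-and-reduce mod 31: 7^1≡7, 7^2≡18, 7^4≡14, 7^8≡10, 7^16≡7, 7^32≡18, 7^64≡14, 7^128≡10, 7^256≡7, 7^512≡18.
Since 917 = 1 + 4 + 16 + 128 + 256 + 512 in binary, 7^917 ≡ 7·14·7·10·7·18 ≡ 18 (mod 31).

18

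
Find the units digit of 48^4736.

6

The units digit of 48^n cycles with period 4: 8, 4, 2, 6, …
4736 leaves remainder 0 on division by 4, so 48^4736 ends in 6.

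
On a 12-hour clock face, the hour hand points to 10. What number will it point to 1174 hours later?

Dividing 1174 by 12 gives quotient 97 and remainder 10.
10 + 10 → 8 on a 12-hour dial.

8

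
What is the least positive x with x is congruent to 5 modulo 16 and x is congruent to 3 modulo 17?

37

x ≡ 5 (mod 16) gives x ∈ {5, 21, 37}.
The first of these with x mod 17 = 3 is 37.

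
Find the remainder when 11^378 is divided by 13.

By repeated squaring mod 13: 11^1≡11, 11^2≡4, 11^4≡3, 11^8≡9, 11^16≡3, 11^32≡9, 11^64≡3, 11^128≡9, 11^256≡3.
Since 378 = 2 + 8 + 16 + 32 + 64 + 256 in binary, 11^378 ≡ 4·9·3·9·3·3 ≡ 12 (mod 13).

12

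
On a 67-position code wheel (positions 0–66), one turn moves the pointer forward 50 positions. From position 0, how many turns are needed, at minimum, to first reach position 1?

67 = 1·50 + 17
50 = 2·17 + 16
17 = 1·16 + 1
16 = 16·1 + 0
Back-substituting gives 50·63 ≡ 1 (mod 67).

63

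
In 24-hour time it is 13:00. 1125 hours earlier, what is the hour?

1125 mod 24 = 21 (since 46·24 = 1104).
(13 − 21) mod 24 = 16.

16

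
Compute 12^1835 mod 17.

By repeated squaring mod 17: 12^1≡12, 12^2≡8, 12^4≡13, 12^8≡16, 12^16≡1, 12^32≡1, 12^64≡1, 12^128≡1, 12^256≡1, 12^512≡1, 12^1024≡1.
1835 = 1 + 2 + 8 + 32 + 256 + 512 + 1024, so 12^1835 ≡ 12·8·16·1·1·1·1 ≡ 6 (mod 17).

6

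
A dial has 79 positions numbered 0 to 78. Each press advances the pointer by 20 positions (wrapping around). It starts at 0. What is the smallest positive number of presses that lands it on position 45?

22

The inverse of 20 mod 79 is 4 (since 20·4 = 80 ≡ 1).
So x ≡ 4·45 = 180 ≡ 22 (mod 79).
Check: 20·22 = 440 = 5·79 + 45.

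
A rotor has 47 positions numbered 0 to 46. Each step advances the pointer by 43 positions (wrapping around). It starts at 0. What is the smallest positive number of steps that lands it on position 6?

43⁻¹ ≡ 35 (mod 47) because 43·35 = 1505 = 32·47 + 1.
Multiplying both sides by 35: x ≡ 35·6 = 210 ≡ 22 (mod 47).

22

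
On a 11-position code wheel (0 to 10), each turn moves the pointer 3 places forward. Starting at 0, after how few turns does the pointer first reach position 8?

10

The inverse of 3 mod 11 is 4 (since 3·4 = 12 ≡ 1).
Multiplying both sides by 4: x ≡ 4·8 = 32 ≡ 10 (mod 11).
Check: 3·10 = 30 = 2·11 + 8.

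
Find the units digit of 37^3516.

The units digit of 37^n cycles with period 4: 7, 9, 3, 1, …
3516 mod 4 = 0, so the last digit matches 7^4 = 1.

1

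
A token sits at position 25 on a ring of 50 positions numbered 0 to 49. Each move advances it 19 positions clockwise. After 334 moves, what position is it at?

334·19 = 6346.
6346 mod 50 = 46 (since 126·50 = 6300).
(25 + 46) mod 50 = 21.

21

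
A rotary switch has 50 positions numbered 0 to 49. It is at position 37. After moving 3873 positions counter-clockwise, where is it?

14

3873 mod 50 = 23 (since 77·50 = 3850).
(37 − 23) mod 50 = 14.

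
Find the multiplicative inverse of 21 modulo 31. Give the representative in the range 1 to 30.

21·3 = 63 = 2·31 + 1, so 21⁻¹ ≡ 3 (mod 31).

3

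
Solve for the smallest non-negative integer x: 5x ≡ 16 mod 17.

The inverse of 5 mod 17 is 7 (since 5·7 = 35 ≡ 1).
Multiplying both sides by 7: x ≡ 7·16 = 112 ≡ 10 (mod 17).
Check: 5·10 = 50 = 2·17 + 16.

10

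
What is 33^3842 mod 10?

Last digits of 3^n: 3, 9, 7, 1 (period 4).
3842 mod 4 = 2, so the last digit matches 3^2 = 9.

9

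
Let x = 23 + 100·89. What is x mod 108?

67

100·89 = 8900.
Dividing 8900 by 108 gives quotient 82 and remainder 44.
(23 + 44) mod 108 = 67.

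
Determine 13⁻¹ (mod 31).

12

31 = 2·13 + 5
13 = 2·5 + 3
5 = 1·3 + 2
3 = 1·2 + 1
2 = 2·1 + 0
Back-substituting gives 13·12 ≡ 1 (mod 31).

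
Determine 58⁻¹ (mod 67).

52

58·52 = 3016 = 45·67 + 1, so 58⁻¹ ≡ 52 (mod 67).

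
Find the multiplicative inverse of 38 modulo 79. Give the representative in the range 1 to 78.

52

79 = 2·38 + 3
38 = 12·3 + 2
3 = 1·2 + 1
2 = 2·1 + 0
Back-substituting gives 38·52 ≡ 1 (mod 79).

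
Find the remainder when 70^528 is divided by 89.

1

Square-and-reduce mod 89: 70^1≡70, 70^2≡5, 70^4≡25, 70^8≡2, 70^16≡4, 70^32≡16, 70^64≡78, 70^128≡32, 70^256≡45, 70^512≡67.
Since 528 = 16 + 512 in binary, 70^528 ≡ 4·67 ≡ 1 (mod 89).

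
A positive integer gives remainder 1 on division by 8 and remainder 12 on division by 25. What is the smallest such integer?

x ≡ 1 (mod 8) gives x ∈ {1, 9, 17, 25, 33, 41, 49, 57, …}.
The first of these with x mod 25 = 12 is 137.

137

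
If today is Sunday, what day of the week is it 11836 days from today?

11836 = 1690·7 + 6, so 11836 mod 7 = 6.
Sunday + 6 days → Saturday.

Saturday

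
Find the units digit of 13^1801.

3

The units digit of 13^n cycles with period 4: 3, 9, 7, 1, …
1801 mod 4 = 1, so the last digit matches 3^1 = 3.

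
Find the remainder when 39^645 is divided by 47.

Successive squares of 39 mod 47: 39^1≡39, 39^2≡17, 39^4≡7, 39^8≡2, 39^16≡4, 39^32≡16, 39^64≡21, 39^128≡18, 39^256≡42, 39^512≡25.
645 = 1 + 4 + 128 + 512, so 39^645 ≡ 39·7·18·25 ≡ 39 (mod 47).

39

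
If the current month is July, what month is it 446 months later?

September

446 mod 12 = 2 (since 37·12 = 444).
July + 2 months → September.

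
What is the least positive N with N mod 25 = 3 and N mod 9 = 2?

128

x ≡ 2 (mod 9) gives x ∈ {2, 11, 20, 29, 38, 47, 56, 65, …}.
The first of these with x mod 25 = 3 is 128.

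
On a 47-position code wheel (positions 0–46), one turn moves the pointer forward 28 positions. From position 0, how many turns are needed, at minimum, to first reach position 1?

42

47 = 1·28 + 19
28 = 1·19 + 9
19 = 2·9 + 1
9 = 9·1 + 0
Back-substituting gives 28·42 ≡ 1 (mod 47).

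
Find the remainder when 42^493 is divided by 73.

By repeated squaring mod 73: 42^1≡42, 42^2≡12, 42^4≡71, 42^8≡4, 42^16≡16, 42^32≡37, 42^64≡55, 42^128≡32, 42^256≡2.
Since 493 = 1 + 4 + 8 + 32 + 64 + 128 + 256 in binary, 42^493 ≡ 42·71·4·37·55·32·2 ≡ 13 (mod 73).

13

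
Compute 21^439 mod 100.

Successive squares of 21 mod 100: 21^1≡21, 21^2≡41, 21^4≡81, 21^8≡61, 21^16≡21, 21^32≡41, 21^64≡81, 21^128≡61, 21^256≡21.
Since 439 = 1 + 2 + 4 + 16 + 32 + 128 + 256 in binary, 21^439 ≡ 21·41·81·21·41·61·21 ≡ 81 (mod 100).

81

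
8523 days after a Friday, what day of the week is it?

Tuesday

8523 − 1217·7 = 4, so 8523 ≡ 4 (mod 7).
Friday + 4 days → Tuesday.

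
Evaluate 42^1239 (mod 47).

3

By repeated squaring mod 47: 42^1≡42, 42^2≡25, 42^4≡14, 42^8≡8, 42^16≡17, 42^32≡7, 42^64≡2, 42^128≡4, 42^256≡16, 42^512≡21, 42^1024≡18.
Since 1239 = 1 + 2 + 4 + 16 + 64 + 128 + 1024 in binary, 42^1239 ≡ 42·25·14·17·2·4·18 ≡ 3 (mod 47).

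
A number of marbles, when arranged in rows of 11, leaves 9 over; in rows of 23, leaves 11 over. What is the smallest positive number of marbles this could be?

218

x ≡ 9 (mod 11) gives x ∈ {9, 20, 31, 42, 53, 64, 75, 86, …}.
The first of these with x mod 23 = 11 is 218.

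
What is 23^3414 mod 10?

9

The units digit of 23^n cycles with period 4: 3, 9, 7, 1, …
3414 mod 4 = 2, so the last digit matches 3^2 = 9.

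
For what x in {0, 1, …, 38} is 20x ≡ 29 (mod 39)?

19

20⁻¹ ≡ 2 (mod 39) because 20·2 = 40 = 1·39 + 1.
So x ≡ 2·29 = 58 ≡ 19 (mod 39).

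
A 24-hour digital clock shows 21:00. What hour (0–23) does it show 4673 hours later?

Dividing 4673 by 24 gives quotient 194 and remainder 17.
(21 + 17) mod 24 = 14.

14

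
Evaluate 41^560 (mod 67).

49

Square-and-reduce mod 67: 41^1≡41, 41^2≡6, 41^4≡36, 41^8≡23, 41^16≡60, 41^32≡49, 41^64≡56, 41^128≡54, 41^256≡35, 41^512≡19.
560 = 16 + 32 + 512, so 41^560 ≡ 60·49·19 ≡ 49 (mod 67).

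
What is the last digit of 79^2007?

Powers of 9 mod 10 repeat with period 2: 9, 1.
2007 mod 2 = 1, so the last digit matches 9^1 = 9.

9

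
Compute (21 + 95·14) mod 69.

40

95·14 = 1330.
1330 − 19·69 = 19, so 1330 ≡ 19 (mod 69).
(21 + 19) mod 69 = 40.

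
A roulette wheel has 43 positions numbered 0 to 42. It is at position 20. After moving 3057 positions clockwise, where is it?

24

3057 = 71·43 + 4, so 3057 mod 43 = 4.
(20 + 4) mod 43 = 24.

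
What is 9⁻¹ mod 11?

5

11 = 1·9 + 2
9 = 4·2 + 1
2 = 2·1 + 0
Back-substituting gives 9·5 ≡ 1 (mod 11).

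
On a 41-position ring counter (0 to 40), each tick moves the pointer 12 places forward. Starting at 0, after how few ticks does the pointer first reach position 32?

12⁻¹ ≡ 24 (mod 41) because 12·24 = 288 = 7·41 + 1.
Multiplying both sides by 24: x ≡ 24·32 = 768 ≡ 30 (mod 41).

30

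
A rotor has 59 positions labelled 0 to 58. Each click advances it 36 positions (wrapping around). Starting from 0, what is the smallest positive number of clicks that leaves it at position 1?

41

36·41 = 1476 = 25·59 + 1, so 36⁻¹ ≡ 41 (mod 59).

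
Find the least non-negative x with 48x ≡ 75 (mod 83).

69

48⁻¹ ≡ 64 (mod 83) because 48·64 = 3072 = 37·83 + 1.
So x ≡ 64·75 = 4800 ≡ 69 (mod 83).
Check: 48·69 = 3312 = 39·83 + 75.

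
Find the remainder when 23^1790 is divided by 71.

20

By repeated squaring mod 71: 23^1≡23, 23^2≡32, 23^4≡30, 23^8≡48, 23^16≡32, 23^32≡30, 23^64≡48, 23^128≡32, 23^256≡30, 23^512≡48, 23^1024≡32.
Since 1790 = 2 + 4 + 8 + 16 + 32 + 64 + 128 + 512 + 1024 in binary, 23^1790 ≡ 32·30·48·32·30·48·32·48·32 ≡ 20 (mod 71).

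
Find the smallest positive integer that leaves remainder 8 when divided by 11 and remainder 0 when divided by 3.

x ≡ 0 (mod 3) gives x ∈ {0, 3, 6, 9, 12, 15, 18, 21, …}.
The first of these with x mod 11 = 8 is 30.

30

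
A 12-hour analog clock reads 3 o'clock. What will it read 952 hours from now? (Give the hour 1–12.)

7

952 = 79·12 + 4, so 952 mod 12 = 4.
3 + 4 → 7 on a 12-hour dial.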